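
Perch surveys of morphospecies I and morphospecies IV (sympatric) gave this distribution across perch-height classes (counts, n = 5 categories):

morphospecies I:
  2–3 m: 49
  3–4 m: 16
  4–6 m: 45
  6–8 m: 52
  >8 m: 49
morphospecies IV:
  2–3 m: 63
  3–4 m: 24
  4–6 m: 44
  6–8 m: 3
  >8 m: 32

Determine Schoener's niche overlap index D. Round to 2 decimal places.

Proportions for morphospecies I (n=211): 49/211=0.2322, 16/211=0.0758, 45/211=0.2133, 52/211=0.2464, 49/211=0.2322
Proportions for morphospecies IV (n=166): 63/166=0.3795, 24/166=0.1446, 44/166=0.2651, 3/166=0.0181, 32/166=0.1928
Σ|p₁ᵢ − p₂ᵢ| = 0.1473 + 0.0688 + 0.0518 + 0.2283 + 0.0394 = 0.5356
D = 1 − ½ × 0.5356 = 1 − 0.26780 = 0.73220

0.73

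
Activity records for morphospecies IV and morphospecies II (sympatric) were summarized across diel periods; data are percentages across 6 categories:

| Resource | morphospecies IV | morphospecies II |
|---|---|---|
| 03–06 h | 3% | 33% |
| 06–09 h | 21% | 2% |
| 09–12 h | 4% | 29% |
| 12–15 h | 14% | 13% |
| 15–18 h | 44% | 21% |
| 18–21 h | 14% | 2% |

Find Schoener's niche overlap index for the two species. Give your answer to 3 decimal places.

Convert percentages to proportions (divide by 100).
Σ|p₁ᵢ − p₂ᵢ| = 0.30 + 0.19 + 0.25 + 0.01 + 0.23 + 0.12 = 1.10
D = 1 − ½ × 1.10 = 1 − 0.550 = 0.45000

0.450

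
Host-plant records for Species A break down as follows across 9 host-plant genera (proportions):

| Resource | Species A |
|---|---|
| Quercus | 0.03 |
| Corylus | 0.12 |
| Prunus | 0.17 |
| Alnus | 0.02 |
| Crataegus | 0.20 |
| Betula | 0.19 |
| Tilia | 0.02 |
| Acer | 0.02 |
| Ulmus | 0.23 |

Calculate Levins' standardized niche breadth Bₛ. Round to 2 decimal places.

0.59

Σpᵢ² = 0.03² + 0.12² + 0.17² + 0.02² + 0.20² + 0.19² + 0.02² + 0.02² + 0.23² = 0.0009 + 0.0144 + 0.0289 + 0.0004 + 0.0400 + 0.0361 + 0.0004 + 0.0004 + 0.0529 = 0.1744
B = 1 / 0.1744 = 5.7339
Bₛ = (B − 1)/(n − 1) = (5.7339 − 1)/(9 − 1) = 4.7339/8 = 0.5917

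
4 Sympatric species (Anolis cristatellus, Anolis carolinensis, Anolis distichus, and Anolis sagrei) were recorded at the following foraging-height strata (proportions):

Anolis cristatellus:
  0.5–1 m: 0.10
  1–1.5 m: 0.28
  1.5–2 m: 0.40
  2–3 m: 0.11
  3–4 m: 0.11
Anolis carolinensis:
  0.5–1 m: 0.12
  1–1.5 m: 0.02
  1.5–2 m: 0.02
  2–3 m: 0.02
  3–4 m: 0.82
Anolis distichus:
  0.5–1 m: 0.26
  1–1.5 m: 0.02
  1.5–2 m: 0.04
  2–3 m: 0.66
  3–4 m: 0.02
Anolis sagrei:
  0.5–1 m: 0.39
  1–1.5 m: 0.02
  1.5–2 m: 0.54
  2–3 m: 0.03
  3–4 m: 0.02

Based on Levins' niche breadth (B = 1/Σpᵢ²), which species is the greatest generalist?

Σp_crisᵢ² = 0.10² + 0.28² + 0.40² + 0.11² + 0.11² = 0.0100 + 0.0784 + 0.1600 + 0.0121 + 0.0121 = 0.2726
B_cris = 1 / 0.2726 = 3.6684
Σp_caroᵢ² = 0.12² + 0.02² + 0.02² + 0.02² + 0.82² = 0.0144 + 0.0004 + 0.0004 + 0.0004 + 0.6724 = 0.6880
B_caro = 1 / 0.6880 = 1.4535
Σp_distᵢ² = 0.26² + 0.02² + 0.04² + 0.66² + 0.02² = 0.0676 + 0.0004 + 0.0016 + 0.4356 + 0.0004 = 0.5056
B_dist = 1 / 0.5056 = 1.9778
Σp_sagrᵢ² = 0.39² + 0.02² + 0.54² + 0.03² + 0.02² = 0.1521 + 0.0004 + 0.2916 + 0.0009 + 0.0004 = 0.4454
B_sagr = 1 / 0.4454 = 2.2452
Highest B → broadest niche (most generalist): Anolis cristatellus (B = 3.67).

Anolis cristatellus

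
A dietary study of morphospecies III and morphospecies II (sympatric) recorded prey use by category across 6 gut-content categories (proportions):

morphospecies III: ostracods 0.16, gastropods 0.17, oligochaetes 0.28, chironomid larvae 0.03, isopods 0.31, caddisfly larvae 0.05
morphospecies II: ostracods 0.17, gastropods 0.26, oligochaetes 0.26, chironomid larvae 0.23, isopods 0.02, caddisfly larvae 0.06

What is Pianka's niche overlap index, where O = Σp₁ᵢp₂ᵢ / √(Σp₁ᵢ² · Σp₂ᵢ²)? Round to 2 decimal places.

0.71

Σ p₁ᵢp₂ᵢ = 0.0272 + 0.0442 + 0.0728 + 0.0069 + 0.0062 + 0.0030 = 0.1603
Σp_1ᵢ² = 0.16² + 0.17² + 0.28² + 0.03² + 0.31² + 0.05² = 0.0256 + 0.0289 + 0.0784 + 0.0009 + 0.0961 + 0.0025 = 0.2324
Σp_2ᵢ² = 0.17² + 0.26² + 0.26² + 0.23² + 0.02² + 0.06² = 0.0289 + 0.0676 + 0.0676 + 0.0529 + 0.0004 + 0.0036 = 0.2210
O = 0.1603 / √(0.2324 × 0.2210) = 0.1603 / 0.22663 = 0.7073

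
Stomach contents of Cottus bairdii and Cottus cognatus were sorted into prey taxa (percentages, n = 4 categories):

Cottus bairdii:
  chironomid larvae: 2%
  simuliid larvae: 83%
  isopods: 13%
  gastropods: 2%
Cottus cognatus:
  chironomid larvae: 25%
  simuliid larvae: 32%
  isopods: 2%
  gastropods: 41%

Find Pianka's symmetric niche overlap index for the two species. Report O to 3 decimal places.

Convert percentages to proportions (divide by 100).
Σ p₁ᵢp₂ᵢ = 0.0050 + 0.2656 + 0.0026 + 0.0082 = 0.2814
Σp_1ᵢ² = 0.02² + 0.83² + 0.13² + 0.02² = 0.0004 + 0.6889 + 0.0169 + 0.0004 = 0.7066
Σp_2ᵢ² = 0.25² + 0.32² + 0.02² + 0.41² = 0.0625 + 0.1024 + 0.0004 + 0.1681 = 0.3334
O = 0.2814 / √(0.7066 × 0.3334) = 0.2814 / 0.485366 = 0.57977

0.580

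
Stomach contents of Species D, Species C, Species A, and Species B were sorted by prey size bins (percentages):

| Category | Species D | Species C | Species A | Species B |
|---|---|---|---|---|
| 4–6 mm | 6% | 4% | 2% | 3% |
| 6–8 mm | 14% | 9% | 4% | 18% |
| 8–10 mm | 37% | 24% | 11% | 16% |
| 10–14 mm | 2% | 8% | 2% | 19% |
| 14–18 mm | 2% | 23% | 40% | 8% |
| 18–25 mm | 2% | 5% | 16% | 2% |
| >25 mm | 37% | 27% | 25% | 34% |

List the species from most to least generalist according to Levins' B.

Convert percentages to proportions (divide by 100).
Σp_Dᵢ² = 0.06² + 0.14² + 0.37² + 0.02² + 0.02² + 0.02² + 0.37² = 0.0036 + 0.0196 + 0.1369 + 0.0004 + 0.0004 + 0.0004 + 0.1369 = 0.2982
B_D = 1 / 0.2982 = 3.3535
Σp_Cᵢ² = 0.04² + 0.09² + 0.24² + 0.08² + 0.23² + 0.05² + 0.27² = 0.0016 + 0.0081 + 0.0576 + 0.0064 + 0.0529 + 0.0025 + 0.0729 = 0.2020
B_C = 1 / 0.2020 = 4.9505
Σp_Aᵢ² = 0.02² + 0.04² + 0.11² + 0.02² + 0.40² + 0.16² + 0.25² = 0.0004 + 0.0016 + 0.0121 + 0.0004 + 0.1600 + 0.0256 + 0.0625 = 0.2626
B_A = 1 / 0.2626 = 3.8081
Σp_Bᵢ² = 0.03² + 0.18² + 0.16² + 0.19² + 0.08² + 0.02² + 0.34² = 0.0009 + 0.0324 + 0.0256 + 0.0361 + 0.0064 + 0.0004 + 0.1156 = 0.2174
B_B = 1 / 0.2174 = 4.5998
Ranking by B (broadest → narrowest): Species C (4.95) > Species B (4.60) > Species A (3.81) > Species D (3.35)

Species C > Species B > Species A > Species D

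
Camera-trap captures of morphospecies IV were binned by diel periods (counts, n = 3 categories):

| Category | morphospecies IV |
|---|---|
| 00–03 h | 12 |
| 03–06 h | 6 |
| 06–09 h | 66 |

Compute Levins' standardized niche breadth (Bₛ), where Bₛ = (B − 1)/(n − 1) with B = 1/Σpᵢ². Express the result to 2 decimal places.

Proportions for morphospecies IV (n=84): 12/84=0.1429, 6/84=0.0714, 66/84=0.7857
Σpᵢ² = 0.1429² + 0.0714² + 0.7857² = 0.020420 + 0.005098 + 0.617324 = 0.642842
B = 1 / 0.642842 = 1.5556
Bₛ = (B − 1)/(n − 1) = (1.5556 − 1)/(3 − 1) = 0.5556/2 = 0.2778

0.28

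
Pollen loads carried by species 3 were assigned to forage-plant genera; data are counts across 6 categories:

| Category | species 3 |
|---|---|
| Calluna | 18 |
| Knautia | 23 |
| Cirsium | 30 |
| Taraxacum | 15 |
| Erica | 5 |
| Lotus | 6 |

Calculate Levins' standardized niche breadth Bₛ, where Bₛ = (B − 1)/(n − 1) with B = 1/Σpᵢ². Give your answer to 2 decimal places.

Proportions for species 3 (n=97): 18/97=0.1856, 23/97=0.2371, 30/97=0.3093, 15/97=0.1546, 5/97=0.0515, 6/97=0.0619
Σpᵢ² = 0.1856² + 0.2371² + 0.3093² + 0.1546² + 0.0515² + 0.0619² = 0.034447 + 0.056216 + 0.095666 + 0.023901 + 0.002652 + 0.003832 = 0.216714
B = 1 / 0.216714 = 4.6144
Bₛ = (B − 1)/(n − 1) = (4.6144 − 1)/(6 − 1) = 3.6144/5 = 0.7229

0.72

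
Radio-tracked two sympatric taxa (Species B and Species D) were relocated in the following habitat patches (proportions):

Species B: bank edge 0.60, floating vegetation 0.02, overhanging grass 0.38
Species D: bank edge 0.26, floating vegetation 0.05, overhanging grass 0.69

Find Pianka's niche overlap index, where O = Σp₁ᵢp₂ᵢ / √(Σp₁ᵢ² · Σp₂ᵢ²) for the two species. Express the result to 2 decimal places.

Σ p₁ᵢp₂ᵢ = 0.1560 + 0.0010 + 0.2622 = 0.4192
Σp_1ᵢ² = 0.60² + 0.02² + 0.38² = 0.3600 + 0.0004 + 0.1444 = 0.5048
Σp_2ᵢ² = 0.26² + 0.05² + 0.69² = 0.0676 + 0.0025 + 0.4761 = 0.5462
O = 0.4192 / √(0.5048 × 0.5462) = 0.4192 / 0.52509 = 0.7983

0.80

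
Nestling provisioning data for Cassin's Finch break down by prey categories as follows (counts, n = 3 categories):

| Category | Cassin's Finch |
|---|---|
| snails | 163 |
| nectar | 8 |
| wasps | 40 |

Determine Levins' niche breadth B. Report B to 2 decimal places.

Proportions for Cassin's Finch (n=211): 163/211=0.7725, 8/211=0.0379, 40/211=0.1896
Σpᵢ² = 0.7725² + 0.0379² + 0.1896² = 0.596756 + 0.001436 + 0.035948 = 0.634140
B = 1 / 0.634140 = 1.5769

1.58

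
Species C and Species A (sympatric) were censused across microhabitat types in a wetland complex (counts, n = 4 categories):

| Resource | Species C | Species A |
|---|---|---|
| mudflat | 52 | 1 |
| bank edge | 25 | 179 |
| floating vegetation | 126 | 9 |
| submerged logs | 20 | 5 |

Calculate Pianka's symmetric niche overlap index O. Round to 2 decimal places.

Proportions for Species C (n=223): 52/223=0.2332, 25/223=0.1121, 126/223=0.5650, 20/223=0.0897
Proportions for Species A (n=194): 1/194=0.0052, 179/194=0.9227, 9/194=0.0464, 5/194=0.0258
Σ p₁ᵢp₂ᵢ = 0.001213 + 0.103435 + 0.026216 + 0.002314 = 0.133178
Σp_1ᵢ² = 0.2332² + 0.1121² + 0.5650² + 0.0897² = 0.054382 + 0.012566 + 0.319225 + 0.008046 = 0.394219
Σp_2ᵢ² = 0.0052² + 0.9227² + 0.0464² + 0.0258² = 0.000027 + 0.851375 + 0.002153 + 0.000666 = 0.854221
O = 0.133178 / √(0.394219 × 0.854221) = 0.133178 / 0.5803018 = 0.2295

0.23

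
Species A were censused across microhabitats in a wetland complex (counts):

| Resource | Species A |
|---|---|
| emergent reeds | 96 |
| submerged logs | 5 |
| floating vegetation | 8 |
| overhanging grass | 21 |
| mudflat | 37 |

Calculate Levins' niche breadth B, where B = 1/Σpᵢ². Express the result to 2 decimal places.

2.51

Proportions for Species A (n=167): 96/167=0.5749, 5/167=0.0299, 8/167=0.0479, 21/167=0.1257, 37/167=0.2216
Σpᵢ² = 0.5749² + 0.0299² + 0.0479² + 0.1257² + 0.2216² = 0.330510 + 0.000894 + 0.002294 + 0.015800 + 0.049107 = 0.398605
B = 1 / 0.398605 = 2.5087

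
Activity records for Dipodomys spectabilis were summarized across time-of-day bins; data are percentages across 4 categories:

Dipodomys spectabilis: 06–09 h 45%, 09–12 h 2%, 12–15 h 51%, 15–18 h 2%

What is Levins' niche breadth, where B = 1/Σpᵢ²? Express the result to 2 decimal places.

2.16

Convert percentages to proportions (divide by 100).
Σpᵢ² = 0.45² + 0.02² + 0.51² + 0.02² = 0.2025 + 0.0004 + 0.2601 + 0.0004 = 0.4634
B = 1 / 0.4634 = 2.1580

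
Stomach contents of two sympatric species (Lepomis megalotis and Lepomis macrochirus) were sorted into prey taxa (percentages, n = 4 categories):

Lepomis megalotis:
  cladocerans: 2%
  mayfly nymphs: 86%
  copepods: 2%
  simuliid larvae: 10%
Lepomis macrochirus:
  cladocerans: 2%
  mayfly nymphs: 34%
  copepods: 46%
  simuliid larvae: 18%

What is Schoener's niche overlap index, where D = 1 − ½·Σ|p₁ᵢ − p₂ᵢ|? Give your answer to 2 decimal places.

Convert percentages to proportions (divide by 100).
Σ|p₁ᵢ − p₂ᵢ| = 0.00 + 0.52 + 0.44 + 0.08 = 1.04
D = 1 − ½ × 1.04 = 1 − 0.520 = 0.4800

0.48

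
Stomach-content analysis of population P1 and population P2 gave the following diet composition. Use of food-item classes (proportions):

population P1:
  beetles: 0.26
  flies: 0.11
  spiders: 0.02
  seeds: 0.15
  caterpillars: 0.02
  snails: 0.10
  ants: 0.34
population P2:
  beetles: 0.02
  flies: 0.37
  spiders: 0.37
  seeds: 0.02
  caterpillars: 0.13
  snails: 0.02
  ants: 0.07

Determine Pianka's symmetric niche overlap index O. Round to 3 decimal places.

Σ p₁ᵢp₂ᵢ = 0.0052 + 0.0407 + 0.0074 + 0.0030 + 0.0026 + 0.0020 + 0.0238 = 0.0847
Σp_1ᵢ² = 0.26² + 0.11² + 0.02² + 0.15² + 0.02² + 0.10² + 0.34² = 0.0676 + 0.0121 + 0.0004 + 0.0225 + 0.0004 + 0.0100 + 0.1156 = 0.2286
Σp_2ᵢ² = 0.02² + 0.37² + 0.37² + 0.02² + 0.13² + 0.02² + 0.07² = 0.0004 + 0.1369 + 0.1369 + 0.0004 + 0.0169 + 0.0004 + 0.0049 = 0.2968
O = 0.0847 / √(0.2286 × 0.2968) = 0.0847 / 0.260477 = 0.32517

0.325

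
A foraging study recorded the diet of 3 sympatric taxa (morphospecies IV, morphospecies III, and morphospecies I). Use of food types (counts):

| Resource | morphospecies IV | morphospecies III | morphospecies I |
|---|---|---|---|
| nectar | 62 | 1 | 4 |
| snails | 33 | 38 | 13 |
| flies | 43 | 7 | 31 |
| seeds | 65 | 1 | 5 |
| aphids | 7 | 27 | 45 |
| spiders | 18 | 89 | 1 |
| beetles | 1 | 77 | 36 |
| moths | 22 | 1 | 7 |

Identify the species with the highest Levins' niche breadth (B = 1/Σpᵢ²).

Proportions for morphospecies IV (n=251): 62/251=0.2470, 33/251=0.1315, 43/251=0.1713, 65/251=0.2590, 7/251=0.0279, 18/251=0.0717, 1/251=0.0040, 22/251=0.0876
Proportions for morphospecies III (n=241): 1/241=0.0041, 38/241=0.1577, 7/241=0.0290, 1/241=0.0041, 27/241=0.1120, 89/241=0.3693, 77/241=0.3195, 1/241=0.0041
Proportions for morphospecies I (n=142): 4/142=0.0282, 13/142=0.0915, 31/142=0.2183, 5/142=0.0352, 45/142=0.3169, 1/142=0.0070, 36/142=0.2535, 7/142=0.0493
Σp_IVᵢ² = 0.2470² + 0.1315² + 0.1713² + 0.2590² + 0.0279² + 0.0717² + 0.0040² + 0.0876² = 0.061009 + 0.017292 + 0.029344 + 0.067081 + 0.000778 + 0.005141 + 0.000016 + 0.007674 = 0.188335
B_IV = 1 / 0.188335 = 5.3097
Σp_IIIᵢ² = 0.0041² + 0.1577² + 0.0290² + 0.0041² + 0.1120² + 0.3693² + 0.3195² + 0.0041² = 0.000017 + 0.024869 + 0.000841 + 0.000017 + 0.012544 + 0.136382 + 0.102080 + 0.000017 = 0.276767
B_III = 1 / 0.276767 = 3.6131
Σp_Iᵢ² = 0.0282² + 0.0915² + 0.2183² + 0.0352² + 0.3169² + 0.0070² + 0.2535² + 0.0493² = 0.000795 + 0.008372 + 0.047655 + 0.001239 + 0.100426 + 0.000049 + 0.064262 + 0.002430 = 0.225228
B_I = 1 / 0.225228 = 4.4399
Highest B → broadest niche (most generalist): morphospecies IV (B = 5.31).

morphospecies IV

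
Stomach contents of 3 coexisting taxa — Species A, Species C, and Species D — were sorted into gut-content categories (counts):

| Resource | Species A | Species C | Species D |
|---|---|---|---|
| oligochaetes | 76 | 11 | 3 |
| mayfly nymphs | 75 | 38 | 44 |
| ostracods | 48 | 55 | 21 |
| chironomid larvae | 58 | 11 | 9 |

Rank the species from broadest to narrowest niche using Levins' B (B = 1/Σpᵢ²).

Species A > Species C > Species D

Proportions for Species A (n=257): 76/257=0.2957, 75/257=0.2918, 48/257=0.1868, 58/257=0.2257
Proportions for Species C (n=115): 11/115=0.0957, 38/115=0.3304, 55/115=0.4783, 11/115=0.0957
Proportions for Species D (n=77): 3/77=0.0390, 44/77=0.5714, 21/77=0.2727, 9/77=0.1169
Σp_Aᵢ² = 0.2957² + 0.2918² + 0.1868² + 0.2257² = 0.087438 + 0.085147 + 0.034894 + 0.050940 = 0.258419
B_A = 1 / 0.258419 = 3.8697
Σp_Cᵢ² = 0.0957² + 0.3304² + 0.4783² + 0.0957² = 0.009158 + 0.109164 + 0.228771 + 0.009158 = 0.356251
B_C = 1 / 0.356251 = 2.8070
Σp_Dᵢ² = 0.0390² + 0.5714² + 0.2727² + 0.1169² = 0.001521 + 0.326498 + 0.074365 + 0.013666 = 0.416050
B_D = 1 / 0.416050 = 2.4036
Ranking by B (broadest → narrowest): Species A (3.87) > Species C (2.81) > Species D (2.40)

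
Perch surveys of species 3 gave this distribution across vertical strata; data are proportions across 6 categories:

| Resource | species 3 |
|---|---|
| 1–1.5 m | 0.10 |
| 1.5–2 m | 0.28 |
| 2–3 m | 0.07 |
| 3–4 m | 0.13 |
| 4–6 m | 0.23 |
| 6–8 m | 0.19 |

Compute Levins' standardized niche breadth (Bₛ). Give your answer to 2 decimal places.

Σpᵢ² = 0.10² + 0.28² + 0.07² + 0.13² + 0.23² + 0.19² = 0.0100 + 0.0784 + 0.0049 + 0.0169 + 0.0529 + 0.0361 = 0.1992
B = 1 / 0.1992 = 5.0201
Bₛ = (B − 1)/(n − 1) = (5.0201 − 1)/(6 − 1) = 4.0201/5 = 0.8040

0.80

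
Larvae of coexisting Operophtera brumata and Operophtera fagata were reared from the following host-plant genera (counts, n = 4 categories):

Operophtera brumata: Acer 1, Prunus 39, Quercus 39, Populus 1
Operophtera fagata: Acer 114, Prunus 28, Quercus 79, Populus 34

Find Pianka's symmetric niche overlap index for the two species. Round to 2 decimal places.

0.54

Proportions for Operophtera brumata (n=80): 1/80=0.0125, 39/80=0.4875, 39/80=0.4875, 1/80=0.0125
Proportions for Operophtera fagata (n=255): 114/255=0.4471, 28/255=0.1098, 79/255=0.3098, 34/255=0.1333
Σ p₁ᵢp₂ᵢ = 0.005589 + 0.053528 + 0.151028 + 0.001666 = 0.211811
Σp_1ᵢ² = 0.0125² + 0.4875² + 0.4875² + 0.0125² = 0.000156 + 0.237656 + 0.237656 + 0.000156 = 0.475624
Σp_2ᵢ² = 0.4471² + 0.1098² + 0.3098² + 0.1333² = 0.199898 + 0.012056 + 0.095976 + 0.017769 = 0.325699
O = 0.211811 / √(0.475624 × 0.325699) = 0.211811 / 0.3935864 = 0.5382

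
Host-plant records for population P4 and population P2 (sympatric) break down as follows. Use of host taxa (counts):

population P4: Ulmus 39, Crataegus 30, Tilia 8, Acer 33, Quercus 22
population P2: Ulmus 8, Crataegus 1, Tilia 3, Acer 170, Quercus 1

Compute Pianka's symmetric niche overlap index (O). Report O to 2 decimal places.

0.55

Proportions for population P4 (n=132): 39/132=0.2955, 30/132=0.2273, 8/132=0.0606, 33/132=0.2500, 22/132=0.1667
Proportions for population P2 (n=183): 8/183=0.0437, 1/183=0.0055, 3/183=0.0164, 170/183=0.9290, 1/183=0.0055
Σ p₁ᵢp₂ᵢ = 0.012913 + 0.001250 + 0.000994 + 0.232250 + 0.000917 = 0.248324
Σp_1ᵢ² = 0.2955² + 0.2273² + 0.0606² + 0.2500² + 0.1667² = 0.087320 + 0.051665 + 0.003672 + 0.062500 + 0.027789 = 0.232946
Σp_2ᵢ² = 0.0437² + 0.0055² + 0.0164² + 0.9290² + 0.0055² = 0.001910 + 0.000030 + 0.000269 + 0.863041 + 0.000030 = 0.865280
O = 0.248324 / √(0.232946 × 0.865280) = 0.248324 / 0.4489583 = 0.5531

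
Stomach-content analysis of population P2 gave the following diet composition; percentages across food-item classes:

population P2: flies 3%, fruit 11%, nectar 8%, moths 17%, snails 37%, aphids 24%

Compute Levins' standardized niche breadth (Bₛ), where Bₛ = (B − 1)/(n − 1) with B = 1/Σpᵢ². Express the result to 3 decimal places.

0.624

Convert percentages to proportions (divide by 100).
Σpᵢ² = 0.03² + 0.11² + 0.08² + 0.17² + 0.37² + 0.24² = 0.0009 + 0.0121 + 0.0064 + 0.0289 + 0.1369 + 0.0576 = 0.2428
B = 1 / 0.2428 = 4.11862
Bₛ = (B − 1)/(n − 1) = (4.11862 − 1)/(6 − 1) = 3.11862/5 = 0.62372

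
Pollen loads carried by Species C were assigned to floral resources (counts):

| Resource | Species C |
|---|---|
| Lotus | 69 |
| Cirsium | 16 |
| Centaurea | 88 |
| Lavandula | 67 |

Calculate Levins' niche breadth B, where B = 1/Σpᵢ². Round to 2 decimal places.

Proportions for Species C (n=240): 69/240=0.2875, 16/240=0.0667, 88/240=0.3667, 67/240=0.2792
Σpᵢ² = 0.2875² + 0.0667² + 0.3667² + 0.2792² = 0.082656 + 0.004449 + 0.134469 + 0.077953 = 0.299527
B = 1 / 0.299527 = 3.3386

3.34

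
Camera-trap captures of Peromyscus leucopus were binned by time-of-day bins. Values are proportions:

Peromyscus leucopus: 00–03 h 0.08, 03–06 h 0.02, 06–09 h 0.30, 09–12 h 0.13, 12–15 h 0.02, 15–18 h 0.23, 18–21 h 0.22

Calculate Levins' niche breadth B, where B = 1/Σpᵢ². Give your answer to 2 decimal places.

4.64

Σpᵢ² = 0.08² + 0.02² + 0.30² + 0.13² + 0.02² + 0.23² + 0.22² = 0.0064 + 0.0004 + 0.0900 + 0.0169 + 0.0004 + 0.0529 + 0.0484 = 0.2154
B = 1 / 0.2154 = 4.6425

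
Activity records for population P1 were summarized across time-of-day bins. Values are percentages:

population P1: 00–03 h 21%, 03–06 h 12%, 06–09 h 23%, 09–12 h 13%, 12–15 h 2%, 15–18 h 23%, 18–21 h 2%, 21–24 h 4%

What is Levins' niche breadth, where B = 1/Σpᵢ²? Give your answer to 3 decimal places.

Convert percentages to proportions (divide by 100).
Σpᵢ² = 0.21² + 0.12² + 0.23² + 0.13² + 0.02² + 0.23² + 0.02² + 0.04² = 0.0441 + 0.0144 + 0.0529 + 0.0169 + 0.0004 + 0.0529 + 0.0004 + 0.0016 = 0.1836
B = 1 / 0.1836 = 5.44662

5.447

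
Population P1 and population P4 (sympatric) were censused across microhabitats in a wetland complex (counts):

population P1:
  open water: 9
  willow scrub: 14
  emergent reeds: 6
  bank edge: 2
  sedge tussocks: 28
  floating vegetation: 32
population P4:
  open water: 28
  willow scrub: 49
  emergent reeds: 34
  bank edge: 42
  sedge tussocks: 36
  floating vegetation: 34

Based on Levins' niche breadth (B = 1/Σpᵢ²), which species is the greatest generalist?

Proportions for population P1 (n=91): 9/91=0.0989, 14/91=0.1538, 6/91=0.0659, 2/91=0.0220, 28/91=0.3077, 32/91=0.3516
Proportions for population P4 (n=223): 28/223=0.1256, 49/223=0.2197, 34/223=0.1525, 42/223=0.1883, 36/223=0.1614, 34/223=0.1525
Σp_P1ᵢ² = 0.0989² + 0.1538² + 0.0659² + 0.0220² + 0.3077² + 0.3516² = 0.009781 + 0.023654 + 0.004343 + 0.000484 + 0.094679 + 0.123623 = 0.256564
B_P1 = 1 / 0.256564 = 3.8977
Σp_P4ᵢ² = 0.1256² + 0.2197² + 0.1525² + 0.1883² + 0.1614² + 0.1525² = 0.015775 + 0.048268 + 0.023256 + 0.035457 + 0.026050 + 0.023256 = 0.172062
B_P4 = 1 / 0.172062 = 5.8119
Highest B → broadest niche (most generalist): population P4 (B = 5.81).

population P4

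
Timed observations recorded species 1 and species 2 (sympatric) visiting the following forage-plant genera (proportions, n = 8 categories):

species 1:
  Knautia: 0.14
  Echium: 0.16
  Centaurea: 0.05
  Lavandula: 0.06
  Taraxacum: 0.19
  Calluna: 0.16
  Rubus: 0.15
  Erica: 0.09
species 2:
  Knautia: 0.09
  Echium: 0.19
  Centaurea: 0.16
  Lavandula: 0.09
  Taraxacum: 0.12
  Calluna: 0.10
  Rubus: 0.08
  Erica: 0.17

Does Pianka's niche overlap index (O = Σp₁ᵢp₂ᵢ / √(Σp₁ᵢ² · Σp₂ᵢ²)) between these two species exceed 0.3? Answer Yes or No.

Yes

Σ p₁ᵢp₂ᵢ = 0.0126 + 0.0304 + 0.0080 + 0.0054 + 0.0228 + 0.0160 + 0.0120 + 0.0153 = 0.1225
Σp_1ᵢ² = 0.14² + 0.16² + 0.05² + 0.06² + 0.19² + 0.16² + 0.15² + 0.09² = 0.0196 + 0.0256 + 0.0025 + 0.0036 + 0.0361 + 0.0256 + 0.0225 + 0.0081 = 0.1436
Σp_2ᵢ² = 0.09² + 0.19² + 0.16² + 0.09² + 0.12² + 0.10² + 0.08² + 0.17² = 0.0081 + 0.0361 + 0.0256 + 0.0081 + 0.0144 + 0.0100 + 0.0064 + 0.0289 = 0.1376
O = 0.1225 / √(0.1436 × 0.1376) = 0.1225 / 0.14057 = 0.8715
O = 0.8715 > 0.3 → Yes.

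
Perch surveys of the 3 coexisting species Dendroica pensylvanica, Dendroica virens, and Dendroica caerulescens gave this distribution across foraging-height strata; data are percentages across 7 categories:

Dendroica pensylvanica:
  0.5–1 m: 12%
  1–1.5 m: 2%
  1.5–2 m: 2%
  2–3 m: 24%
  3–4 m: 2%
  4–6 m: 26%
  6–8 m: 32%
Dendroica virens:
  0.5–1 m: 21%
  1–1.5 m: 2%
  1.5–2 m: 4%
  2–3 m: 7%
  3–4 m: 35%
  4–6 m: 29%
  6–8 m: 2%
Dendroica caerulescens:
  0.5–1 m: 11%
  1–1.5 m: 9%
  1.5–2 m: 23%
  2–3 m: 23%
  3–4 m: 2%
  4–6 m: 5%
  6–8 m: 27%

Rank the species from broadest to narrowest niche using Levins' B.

Convert percentages to proportions (divide by 100).
Σp_pensᵢ² = 0.12² + 0.02² + 0.02² + 0.24² + 0.02² + 0.26² + 0.32² = 0.0144 + 0.0004 + 0.0004 + 0.0576 + 0.0004 + 0.0676 + 0.1024 = 0.2432
B_pens = 1 / 0.2432 = 4.1118
Σp_vireᵢ² = 0.21² + 0.02² + 0.04² + 0.07² + 0.35² + 0.29² + 0.02² = 0.0441 + 0.0004 + 0.0016 + 0.0049 + 0.1225 + 0.0841 + 0.0004 = 0.2580
B_vire = 1 / 0.2580 = 3.8760
Σp_caerᵢ² = 0.11² + 0.09² + 0.23² + 0.23² + 0.02² + 0.05² + 0.27² = 0.0121 + 0.0081 + 0.0529 + 0.0529 + 0.0004 + 0.0025 + 0.0729 = 0.2018
B_caer = 1 / 0.2018 = 4.9554
Ranking by B (broadest → narrowest): Dendroica caerulescens (4.96) > Dendroica pensylvanica (4.11) > Dendroica virens (3.88)

Dendroica caerulescens > Dendroica pensylvanica > Dendroica virens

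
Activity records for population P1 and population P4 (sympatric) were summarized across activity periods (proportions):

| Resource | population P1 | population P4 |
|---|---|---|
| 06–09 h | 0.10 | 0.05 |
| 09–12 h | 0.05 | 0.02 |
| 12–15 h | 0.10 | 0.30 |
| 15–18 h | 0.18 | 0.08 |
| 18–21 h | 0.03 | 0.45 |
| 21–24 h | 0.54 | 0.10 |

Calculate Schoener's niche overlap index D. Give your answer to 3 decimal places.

0.380

Σ|p₁ᵢ − p₂ᵢ| = 0.05 + 0.03 + 0.20 + 0.10 + 0.42 + 0.44 = 1.24
D = 1 − ½ × 1.24 = 1 − 0.620 = 0.38000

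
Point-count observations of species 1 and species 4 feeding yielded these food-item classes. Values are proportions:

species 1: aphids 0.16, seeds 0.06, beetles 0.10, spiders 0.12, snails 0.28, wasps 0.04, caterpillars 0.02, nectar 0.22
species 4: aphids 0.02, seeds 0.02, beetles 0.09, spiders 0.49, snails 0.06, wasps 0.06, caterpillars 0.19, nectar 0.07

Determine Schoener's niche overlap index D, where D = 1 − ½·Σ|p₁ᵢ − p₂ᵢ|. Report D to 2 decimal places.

Σ|p₁ᵢ − p₂ᵢ| = 0.14 + 0.04 + 0.01 + 0.37 + 0.22 + 0.02 + 0.17 + 0.15 = 1.12
D = 1 − ½ × 1.12 = 1 − 0.560 = 0.4400

0.44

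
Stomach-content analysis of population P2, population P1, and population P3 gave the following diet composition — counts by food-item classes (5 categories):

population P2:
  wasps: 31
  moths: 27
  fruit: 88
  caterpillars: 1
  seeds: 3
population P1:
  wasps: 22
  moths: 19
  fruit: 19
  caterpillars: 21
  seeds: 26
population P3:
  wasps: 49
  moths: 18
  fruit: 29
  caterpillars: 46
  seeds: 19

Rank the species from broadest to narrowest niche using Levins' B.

Proportions for population P2 (n=150): 31/150=0.2067, 27/150=0.1800, 88/150=0.5867, 1/150=0.0067, 3/150=0.0200
Proportions for population P1 (n=107): 22/107=0.2056, 19/107=0.1776, 19/107=0.1776, 21/107=0.1963, 26/107=0.2430
Proportions for population P3 (n=161): 49/161=0.3043, 18/161=0.1118, 29/161=0.1801, 46/161=0.2857, 19/161=0.1180
Σp_P2ᵢ² = 0.2067² + 0.1800² + 0.5867² + 0.0067² + 0.0200² = 0.042725 + 0.032400 + 0.344217 + 0.000045 + 0.000400 = 0.419787
B_P2 = 1 / 0.419787 = 2.3822
Σp_P1ᵢ² = 0.2056² + 0.1776² + 0.1776² + 0.1963² + 0.2430² = 0.042271 + 0.031542 + 0.031542 + 0.038534 + 0.059049 = 0.202938
B_P1 = 1 / 0.202938 = 4.9276
Σp_P3ᵢ² = 0.3043² + 0.1118² + 0.1801² + 0.2857² + 0.1180² = 0.092598 + 0.012499 + 0.032436 + 0.081624 + 0.013924 = 0.233081
B_P3 = 1 / 0.233081 = 4.2904
Ranking by B (broadest → narrowest): population P1 (4.93) > population P3 (4.29) > population P2 (2.38)

population P1 > population P3 > population P2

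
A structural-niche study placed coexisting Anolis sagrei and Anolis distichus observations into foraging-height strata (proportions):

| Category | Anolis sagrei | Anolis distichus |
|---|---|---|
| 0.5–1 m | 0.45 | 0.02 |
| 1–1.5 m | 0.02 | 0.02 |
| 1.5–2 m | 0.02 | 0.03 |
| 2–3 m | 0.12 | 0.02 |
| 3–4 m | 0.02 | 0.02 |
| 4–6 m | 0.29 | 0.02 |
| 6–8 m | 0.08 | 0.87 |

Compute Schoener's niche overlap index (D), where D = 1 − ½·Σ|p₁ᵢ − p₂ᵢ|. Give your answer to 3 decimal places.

Σ|p₁ᵢ − p₂ᵢ| = 0.43 + 0.00 + 0.01 + 0.10 + 0.00 + 0.27 + 0.79 = 1.60
D = 1 − ½ × 1.60 = 1 − 0.800 = 0.20000

0.200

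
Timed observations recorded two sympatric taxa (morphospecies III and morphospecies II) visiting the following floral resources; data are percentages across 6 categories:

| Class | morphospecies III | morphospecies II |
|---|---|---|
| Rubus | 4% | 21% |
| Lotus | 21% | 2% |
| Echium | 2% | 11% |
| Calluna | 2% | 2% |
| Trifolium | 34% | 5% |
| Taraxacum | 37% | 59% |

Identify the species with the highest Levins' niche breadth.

morphospecies III

Convert percentages to proportions (divide by 100).
Σp_IIIᵢ² = 0.04² + 0.21² + 0.02² + 0.02² + 0.34² + 0.37² = 0.0016 + 0.0441 + 0.0004 + 0.0004 + 0.1156 + 0.1369 = 0.2990
B_III = 1 / 0.2990 = 3.3445
Σp_IIᵢ² = 0.21² + 0.02² + 0.11² + 0.02² + 0.05² + 0.59² = 0.0441 + 0.0004 + 0.0121 + 0.0004 + 0.0025 + 0.3481 = 0.4076
B_II = 1 / 0.4076 = 2.4534
Highest B → broadest niche (most generalist): morphospecies III (B = 3.34).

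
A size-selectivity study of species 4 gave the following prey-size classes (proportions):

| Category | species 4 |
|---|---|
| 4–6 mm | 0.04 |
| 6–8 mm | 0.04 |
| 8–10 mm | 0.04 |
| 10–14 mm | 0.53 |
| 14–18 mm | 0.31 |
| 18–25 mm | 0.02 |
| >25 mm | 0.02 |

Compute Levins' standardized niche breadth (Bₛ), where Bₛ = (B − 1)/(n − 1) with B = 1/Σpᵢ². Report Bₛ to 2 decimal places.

0.27

Σpᵢ² = 0.04² + 0.04² + 0.04² + 0.53² + 0.31² + 0.02² + 0.02² = 0.0016 + 0.0016 + 0.0016 + 0.2809 + 0.0961 + 0.0004 + 0.0004 = 0.3826
B = 1 / 0.3826 = 2.6137
Bₛ = (B − 1)/(n − 1) = (2.6137 − 1)/(7 − 1) = 1.6137/6 = 0.2690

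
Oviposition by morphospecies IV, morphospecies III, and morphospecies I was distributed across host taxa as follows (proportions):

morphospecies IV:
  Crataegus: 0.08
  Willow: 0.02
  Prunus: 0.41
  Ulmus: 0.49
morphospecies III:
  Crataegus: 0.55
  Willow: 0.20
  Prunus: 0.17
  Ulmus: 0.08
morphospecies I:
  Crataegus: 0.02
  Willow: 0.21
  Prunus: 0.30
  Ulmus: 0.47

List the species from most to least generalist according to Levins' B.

Σp_IVᵢ² = 0.08² + 0.02² + 0.41² + 0.49² = 0.0064 + 0.0004 + 0.1681 + 0.2401 = 0.4150
B_IV = 1 / 0.4150 = 2.4096
Σp_IIIᵢ² = 0.55² + 0.20² + 0.17² + 0.08² = 0.3025 + 0.0400 + 0.0289 + 0.0064 = 0.3778
B_III = 1 / 0.3778 = 2.6469
Σp_Iᵢ² = 0.02² + 0.21² + 0.30² + 0.47² = 0.0004 + 0.0441 + 0.0900 + 0.2209 = 0.3554
B_I = 1 / 0.3554 = 2.8137
Ranking by B (broadest → narrowest): morphospecies I (2.81) > morphospecies III (2.65) > morphospecies IV (2.41)

morphospecies I > morphospecies III > morphospecies IV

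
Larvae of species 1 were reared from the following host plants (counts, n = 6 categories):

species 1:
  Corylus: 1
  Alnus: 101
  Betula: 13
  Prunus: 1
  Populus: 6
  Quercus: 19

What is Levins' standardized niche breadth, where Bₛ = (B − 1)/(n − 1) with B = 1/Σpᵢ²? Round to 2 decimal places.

Proportions for species 1 (n=141): 1/141=0.0071, 101/141=0.7163, 13/141=0.0922, 1/141=0.0071, 6/141=0.0426, 19/141=0.1348
Σpᵢ² = 0.0071² + 0.7163² + 0.0922² + 0.0071² + 0.0426² + 0.1348² = 0.000050 + 0.513086 + 0.008501 + 0.000050 + 0.001815 + 0.018171 = 0.541673
B = 1 / 0.541673 = 1.8461
Bₛ = (B − 1)/(n − 1) = (1.8461 − 1)/(6 − 1) = 0.8461/5 = 0.1692

0.17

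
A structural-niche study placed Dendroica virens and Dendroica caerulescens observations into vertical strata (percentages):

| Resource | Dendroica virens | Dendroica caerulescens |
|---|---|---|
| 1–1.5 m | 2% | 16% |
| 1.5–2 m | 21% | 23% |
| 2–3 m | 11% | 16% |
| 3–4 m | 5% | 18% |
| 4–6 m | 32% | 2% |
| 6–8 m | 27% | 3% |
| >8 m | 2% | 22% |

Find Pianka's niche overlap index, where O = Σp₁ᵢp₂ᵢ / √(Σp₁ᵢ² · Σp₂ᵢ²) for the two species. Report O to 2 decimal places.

0.46

Convert percentages to proportions (divide by 100).
Σ p₁ᵢp₂ᵢ = 0.0032 + 0.0483 + 0.0176 + 0.0090 + 0.0064 + 0.0081 + 0.0044 = 0.0970
Σp_1ᵢ² = 0.02² + 0.21² + 0.11² + 0.05² + 0.32² + 0.27² + 0.02² = 0.0004 + 0.0441 + 0.0121 + 0.0025 + 0.1024 + 0.0729 + 0.0004 = 0.2348
Σp_2ᵢ² = 0.16² + 0.23² + 0.16² + 0.18² + 0.02² + 0.03² + 0.22² = 0.0256 + 0.0529 + 0.0256 + 0.0324 + 0.0004 + 0.0009 + 0.0484 = 0.1862
O = 0.0970 / √(0.2348 × 0.1862) = 0.0970 / 0.20909 = 0.4639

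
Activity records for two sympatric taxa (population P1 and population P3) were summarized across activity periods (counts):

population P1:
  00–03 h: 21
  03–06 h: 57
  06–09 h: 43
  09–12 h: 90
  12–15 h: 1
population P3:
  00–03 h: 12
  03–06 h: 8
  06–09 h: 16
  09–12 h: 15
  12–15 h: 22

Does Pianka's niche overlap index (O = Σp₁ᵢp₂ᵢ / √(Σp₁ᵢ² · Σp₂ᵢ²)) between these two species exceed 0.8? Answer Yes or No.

Proportions for population P1 (n=212): 21/212=0.0991, 57/212=0.2689, 43/212=0.2028, 90/212=0.4245, 1/212=0.0047
Proportions for population P3 (n=73): 12/73=0.1644, 8/73=0.1096, 16/73=0.2192, 15/73=0.2055, 22/73=0.3014
Σ p₁ᵢp₂ᵢ = 0.016292 + 0.029471 + 0.044454 + 0.087235 + 0.001417 = 0.178869
Σp_1ᵢ² = 0.0991² + 0.2689² + 0.2028² + 0.4245² + 0.0047² = 0.009821 + 0.072307 + 0.041128 + 0.180200 + 0.000022 = 0.303478
Σp_2ᵢ² = 0.1644² + 0.1096² + 0.2192² + 0.2055² + 0.3014² = 0.027027 + 0.012012 + 0.048049 + 0.042230 + 0.090842 = 0.220160
O = 0.178869 / √(0.303478 × 0.220160) = 0.178869 / 0.2584835 = 0.6920
O = 0.6920 < 0.8 → No.

No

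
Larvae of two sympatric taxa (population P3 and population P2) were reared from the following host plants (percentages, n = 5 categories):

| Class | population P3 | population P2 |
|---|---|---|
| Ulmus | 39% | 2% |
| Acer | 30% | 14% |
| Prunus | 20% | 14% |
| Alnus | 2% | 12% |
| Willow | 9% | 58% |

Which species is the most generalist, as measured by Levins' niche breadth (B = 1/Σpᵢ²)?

Convert percentages to proportions (divide by 100).
Σp_P3ᵢ² = 0.39² + 0.30² + 0.20² + 0.02² + 0.09² = 0.1521 + 0.0900 + 0.0400 + 0.0004 + 0.0081 = 0.2906
B_P3 = 1 / 0.2906 = 3.4412
Σp_P2ᵢ² = 0.02² + 0.14² + 0.14² + 0.12² + 0.58² = 0.0004 + 0.0196 + 0.0196 + 0.0144 + 0.3364 = 0.3904
B_P2 = 1 / 0.3904 = 2.5615
Highest B → broadest niche (most generalist): population P3 (B = 3.44).

population P3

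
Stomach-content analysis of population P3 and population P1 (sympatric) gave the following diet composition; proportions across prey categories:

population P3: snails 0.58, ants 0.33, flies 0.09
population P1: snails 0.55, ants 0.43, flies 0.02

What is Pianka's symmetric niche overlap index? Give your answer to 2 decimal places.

0.98

Σ p₁ᵢp₂ᵢ = 0.3190 + 0.1419 + 0.0018 = 0.4627
Σp_1ᵢ² = 0.58² + 0.33² + 0.09² = 0.3364 + 0.1089 + 0.0081 = 0.4534
Σp_2ᵢ² = 0.55² + 0.43² + 0.02² = 0.3025 + 0.1849 + 0.0004 = 0.4878
O = 0.4627 / √(0.4534 × 0.4878) = 0.4627 / 0.47029 = 0.9839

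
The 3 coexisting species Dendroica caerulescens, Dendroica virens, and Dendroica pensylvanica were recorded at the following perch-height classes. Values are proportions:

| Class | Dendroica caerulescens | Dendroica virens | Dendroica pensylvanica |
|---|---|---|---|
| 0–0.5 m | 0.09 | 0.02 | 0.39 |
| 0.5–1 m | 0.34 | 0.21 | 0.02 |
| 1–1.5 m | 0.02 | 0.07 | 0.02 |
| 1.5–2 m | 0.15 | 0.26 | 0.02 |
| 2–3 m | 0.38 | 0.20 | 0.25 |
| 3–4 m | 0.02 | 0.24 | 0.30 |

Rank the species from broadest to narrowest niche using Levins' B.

Dendroica virens > Dendroica caerulescens > Dendroica pensylvanica

Σp_caerᵢ² = 0.09² + 0.34² + 0.02² + 0.15² + 0.38² + 0.02² = 0.0081 + 0.1156 + 0.0004 + 0.0225 + 0.1444 + 0.0004 = 0.2914
B_caer = 1 / 0.2914 = 3.4317
Σp_vireᵢ² = 0.02² + 0.21² + 0.07² + 0.26² + 0.20² + 0.24² = 0.0004 + 0.0441 + 0.0049 + 0.0676 + 0.0400 + 0.0576 = 0.2146
B_vire = 1 / 0.2146 = 4.6598
Σp_pensᵢ² = 0.39² + 0.02² + 0.02² + 0.02² + 0.25² + 0.30² = 0.1521 + 0.0004 + 0.0004 + 0.0004 + 0.0625 + 0.0900 = 0.3058
B_pens = 1 / 0.3058 = 3.2701
Ranking by B (broadest → narrowest): Dendroica virens (4.66) > Dendroica caerulescens (3.43) > Dendroica pensylvanica (3.27)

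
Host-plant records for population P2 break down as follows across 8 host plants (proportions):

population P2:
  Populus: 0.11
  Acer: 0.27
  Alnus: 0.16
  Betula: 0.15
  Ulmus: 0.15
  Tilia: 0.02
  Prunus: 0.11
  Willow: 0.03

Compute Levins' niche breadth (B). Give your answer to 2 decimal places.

Σpᵢ² = 0.11² + 0.27² + 0.16² + 0.15² + 0.15² + 0.02² + 0.11² + 0.03² = 0.0121 + 0.0729 + 0.0256 + 0.0225 + 0.0225 + 0.0004 + 0.0121 + 0.0009 = 0.1690
B = 1 / 0.1690 = 5.9172

5.92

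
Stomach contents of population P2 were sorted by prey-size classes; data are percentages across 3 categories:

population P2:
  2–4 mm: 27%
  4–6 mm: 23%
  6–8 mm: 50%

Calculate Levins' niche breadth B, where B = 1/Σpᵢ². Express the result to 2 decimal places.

2.66

Convert percentages to proportions (divide by 100).
Σpᵢ² = 0.27² + 0.23² + 0.50² = 0.0729 + 0.0529 + 0.2500 = 0.3758
B = 1 / 0.3758 = 2.6610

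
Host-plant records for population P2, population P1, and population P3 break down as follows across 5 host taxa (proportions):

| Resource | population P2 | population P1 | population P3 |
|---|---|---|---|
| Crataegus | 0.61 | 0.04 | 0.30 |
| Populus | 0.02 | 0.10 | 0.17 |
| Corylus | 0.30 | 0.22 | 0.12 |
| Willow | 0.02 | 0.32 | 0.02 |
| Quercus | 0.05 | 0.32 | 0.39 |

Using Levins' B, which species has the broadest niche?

population P1

Σp_P2ᵢ² = 0.61² + 0.02² + 0.30² + 0.02² + 0.05² = 0.3721 + 0.0004 + 0.0900 + 0.0004 + 0.0025 = 0.4654
B_P2 = 1 / 0.4654 = 2.1487
Σp_P1ᵢ² = 0.04² + 0.10² + 0.22² + 0.32² + 0.32² = 0.0016 + 0.0100 + 0.0484 + 0.1024 + 0.1024 = 0.2648
B_P1 = 1 / 0.2648 = 3.7764
Σp_P3ᵢ² = 0.30² + 0.17² + 0.12² + 0.02² + 0.39² = 0.0900 + 0.0289 + 0.0144 + 0.0004 + 0.1521 = 0.2858
B_P3 = 1 / 0.2858 = 3.4990
Highest B → broadest niche (most generalist): population P1 (B = 3.78).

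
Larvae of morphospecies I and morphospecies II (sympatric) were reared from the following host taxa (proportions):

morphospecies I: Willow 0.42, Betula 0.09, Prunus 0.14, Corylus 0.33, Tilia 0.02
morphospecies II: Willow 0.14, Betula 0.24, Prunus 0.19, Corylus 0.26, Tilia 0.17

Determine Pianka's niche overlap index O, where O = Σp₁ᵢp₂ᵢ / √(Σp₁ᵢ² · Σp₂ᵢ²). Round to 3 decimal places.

Σ p₁ᵢp₂ᵢ = 0.0588 + 0.0216 + 0.0266 + 0.0858 + 0.0034 = 0.1962
Σp_1ᵢ² = 0.42² + 0.09² + 0.14² + 0.33² + 0.02² = 0.1764 + 0.0081 + 0.0196 + 0.1089 + 0.0004 = 0.3134
Σp_2ᵢ² = 0.14² + 0.24² + 0.19² + 0.26² + 0.17² = 0.0196 + 0.0576 + 0.0361 + 0.0676 + 0.0289 = 0.2098
O = 0.1962 / √(0.3134 × 0.2098) = 0.1962 / 0.256420 = 0.76515

0.765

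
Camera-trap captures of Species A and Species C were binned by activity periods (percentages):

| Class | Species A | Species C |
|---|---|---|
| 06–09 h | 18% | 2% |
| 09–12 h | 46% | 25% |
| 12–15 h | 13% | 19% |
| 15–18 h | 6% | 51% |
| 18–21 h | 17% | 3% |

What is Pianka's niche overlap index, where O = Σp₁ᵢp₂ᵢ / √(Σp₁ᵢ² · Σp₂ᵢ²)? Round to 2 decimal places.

0.55

Convert percentages to proportions (divide by 100).
Σ p₁ᵢp₂ᵢ = 0.0036 + 0.1150 + 0.0247 + 0.0306 + 0.0051 = 0.1790
Σp_1ᵢ² = 0.18² + 0.46² + 0.13² + 0.06² + 0.17² = 0.0324 + 0.2116 + 0.0169 + 0.0036 + 0.0289 = 0.2934
Σp_2ᵢ² = 0.02² + 0.25² + 0.19² + 0.51² + 0.03² = 0.0004 + 0.0625 + 0.0361 + 0.2601 + 0.0009 = 0.3600
O = 0.1790 / √(0.2934 × 0.3600) = 0.1790 / 0.32500 = 0.5508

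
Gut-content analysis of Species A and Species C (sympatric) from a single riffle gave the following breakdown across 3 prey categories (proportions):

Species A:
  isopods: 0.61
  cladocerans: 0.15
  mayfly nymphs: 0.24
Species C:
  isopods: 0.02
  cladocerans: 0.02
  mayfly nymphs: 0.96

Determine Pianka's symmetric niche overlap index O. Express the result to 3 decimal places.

0.380

Σ p₁ᵢp₂ᵢ = 0.0122 + 0.0030 + 0.2304 = 0.2456
Σp_1ᵢ² = 0.61² + 0.15² + 0.24² = 0.3721 + 0.0225 + 0.0576 = 0.4522
Σp_2ᵢ² = 0.02² + 0.02² + 0.96² = 0.0004 + 0.0004 + 0.9216 = 0.9224
O = 0.2456 / √(0.4522 × 0.9224) = 0.2456 / 0.645840 = 0.38028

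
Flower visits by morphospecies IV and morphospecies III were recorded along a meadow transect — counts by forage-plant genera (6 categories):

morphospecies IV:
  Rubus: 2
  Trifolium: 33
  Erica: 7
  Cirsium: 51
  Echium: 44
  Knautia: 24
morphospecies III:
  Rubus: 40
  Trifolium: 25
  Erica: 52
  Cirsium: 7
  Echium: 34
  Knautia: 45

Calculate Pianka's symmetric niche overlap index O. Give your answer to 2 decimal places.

0.59

Proportions for morphospecies IV (n=161): 2/161=0.0124, 33/161=0.2050, 7/161=0.0435, 51/161=0.3168, 44/161=0.2733, 24/161=0.1491
Proportions for morphospecies III (n=203): 40/203=0.1970, 25/203=0.1232, 52/203=0.2562, 7/203=0.0345, 34/203=0.1675, 45/203=0.2217
Σ p₁ᵢp₂ᵢ = 0.002443 + 0.025256 + 0.011145 + 0.010930 + 0.045778 + 0.033055 = 0.128607
Σp_1ᵢ² = 0.0124² + 0.2050² + 0.0435² + 0.3168² + 0.2733² + 0.1491² = 0.000154 + 0.042025 + 0.001892 + 0.100362 + 0.074693 + 0.022231 = 0.241357
Σp_2ᵢ² = 0.1970² + 0.1232² + 0.2562² + 0.0345² + 0.1675² + 0.2217² = 0.038809 + 0.015178 + 0.065638 + 0.001190 + 0.028056 + 0.049151 = 0.198022
O = 0.128607 / √(0.241357 × 0.198022) = 0.128607 / 0.2186184 = 0.5883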